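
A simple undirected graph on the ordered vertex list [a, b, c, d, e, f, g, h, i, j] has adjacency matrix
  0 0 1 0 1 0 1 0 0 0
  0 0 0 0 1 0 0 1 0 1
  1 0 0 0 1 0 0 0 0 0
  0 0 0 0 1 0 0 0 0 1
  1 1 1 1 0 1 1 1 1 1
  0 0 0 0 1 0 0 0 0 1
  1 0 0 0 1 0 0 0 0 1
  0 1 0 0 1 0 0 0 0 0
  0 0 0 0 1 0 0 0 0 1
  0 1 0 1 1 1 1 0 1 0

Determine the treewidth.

A width-2 tree decomposition is:
Bags: B1 = {e, i, j}  B2 = {e, f, j}  B3 = {d, e, j}  B4 = {e, g, j}  B5 = {a, e, g}  B6 = {b, e, j}  B7 = {b, e, h}  B8 = {a, c, e}
Tree: B1–B2, B1–B3, B2–B4, B4–B5, B3–B6, B6–B7, B5–B8
Every bag has size at most 3, so the width is 3 − 1 = 2 and tw(G) ≤ 2. For the lower bound, the 3 vertices {d, e, j} are pairwise adjacent, and any tree decomposition puts a clique entirely inside one bag — forcing width ≥ 2. Combining the bounds, tw(G) = 2.

2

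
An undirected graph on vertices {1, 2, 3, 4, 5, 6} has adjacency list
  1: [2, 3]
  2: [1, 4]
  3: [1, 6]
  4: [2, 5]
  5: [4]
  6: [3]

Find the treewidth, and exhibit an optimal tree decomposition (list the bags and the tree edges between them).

Treewidth 1.
One optimal decomposition is:
Bags: B1 = {4, 5}  B2 = {2, 4}  B3 = {1, 2}  B4 = {1, 3}  B5 = {3, 6}
Tree: B1–B2, B2–B3, B3–B4, B4–B5

The largest bag has 2 vertices, giving width 1; this decomposition certifies tw(G) ≤ 1. G has an edge, so its treewidth is at least 1. Hence tw(G) = 1 exactly.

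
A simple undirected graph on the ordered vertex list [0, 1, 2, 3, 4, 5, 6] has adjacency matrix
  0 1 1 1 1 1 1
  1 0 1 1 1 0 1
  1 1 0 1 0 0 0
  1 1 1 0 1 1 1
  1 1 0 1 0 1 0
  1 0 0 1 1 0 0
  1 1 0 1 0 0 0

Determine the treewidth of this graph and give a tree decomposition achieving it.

Treewidth 3.
One such decomposition:
Bags: B1 = {0, 1, 3, 4}  B2 = {0, 3, 4, 5}  B3 = {0, 1, 2, 3}  B4 = {0, 1, 3, 6}
Tree: B1–B2, B1–B3, B3–B4

Each bag holds 4 vertices, so the decomposition has width 3, which upper-bounds the treewidth. For the lower bound, the 4 vertices {0, 1, 2, 3} are pairwise adjacent, and any tree decomposition puts a clique entirely inside one bag — forcing width ≥ 3. Combining the bounds, tw(G) = 3.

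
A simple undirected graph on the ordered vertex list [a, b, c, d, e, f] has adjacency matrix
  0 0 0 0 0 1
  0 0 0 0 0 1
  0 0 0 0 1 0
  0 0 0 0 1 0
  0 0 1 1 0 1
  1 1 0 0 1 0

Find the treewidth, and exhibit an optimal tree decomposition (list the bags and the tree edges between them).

The largest bag has 2 vertices, giving width 1; this decomposition certifies tw(G) ≤ 1. Since G has at least one edge (e.g. c–e), it is not an edgeless graph, so tw(G) ≥ 1. Therefore the treewidth is 1.

Treewidth 1.
One such decomposition:
Bags: B1 = {c, e}  B2 = {e, f}  B3 = {b, f}  B4 = {a, f}  B5 = {d, e}
Tree: B1–B2, B2–B3, B2–B4, B2–B5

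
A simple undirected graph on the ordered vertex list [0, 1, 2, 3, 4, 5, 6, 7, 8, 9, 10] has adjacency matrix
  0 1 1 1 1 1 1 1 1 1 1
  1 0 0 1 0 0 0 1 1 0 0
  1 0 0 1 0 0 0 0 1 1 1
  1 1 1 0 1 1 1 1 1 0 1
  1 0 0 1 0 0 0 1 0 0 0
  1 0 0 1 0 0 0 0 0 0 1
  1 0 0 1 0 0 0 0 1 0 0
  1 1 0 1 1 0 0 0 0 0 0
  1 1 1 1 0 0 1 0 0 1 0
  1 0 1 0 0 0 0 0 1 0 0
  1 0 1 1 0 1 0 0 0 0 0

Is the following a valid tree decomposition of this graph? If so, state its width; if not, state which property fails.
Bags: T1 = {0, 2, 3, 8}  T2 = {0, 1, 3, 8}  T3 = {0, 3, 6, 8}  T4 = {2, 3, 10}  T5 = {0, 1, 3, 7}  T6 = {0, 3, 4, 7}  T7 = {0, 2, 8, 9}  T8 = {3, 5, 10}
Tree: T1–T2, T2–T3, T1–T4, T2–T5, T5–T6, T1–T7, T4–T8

A tree decomposition must satisfy three properties: every vertex lies in some bag; for every edge, both endpoints lie together in some bag; and for every vertex, the bags containing it form a connected subtree. Here edge (0,10) lies in no bag, so the decomposition is invalid.

No — edge (0,10) lies in no bag.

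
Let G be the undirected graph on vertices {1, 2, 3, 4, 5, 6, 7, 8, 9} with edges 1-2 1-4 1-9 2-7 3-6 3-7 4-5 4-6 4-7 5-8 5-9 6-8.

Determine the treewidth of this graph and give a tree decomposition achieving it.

Treewidth 3.
Bags: B1 = {2, 3, 6, 7}  B2 = {2, 4, 6, 7}  B3 = {1, 2, 4, 6}  B4 = {1, 4, 6, 8}  B5 = {1, 4, 5, 8}  B6 = {1, 5, 8, 9}
Tree: B1–B2, B2–B3, B3–B4, B4–B5, B5–B6

Each bag holds 4 vertices, so the decomposition has width 3, which upper-bounds the treewidth. For the lower bound: the 4 vertex sets {2,3,7}, {6}, {4}, {1,5,8,9} are disjoint, each induces a connected subgraph, and every pair is joined by at least one edge of G. Contracting each set to a single vertex therefore yields K_{4} as a minor, and since treewidth is minor-monotone, tw(G) ≥ tw(K_{4}) = 3. Combining the bounds, tw(G) = 3.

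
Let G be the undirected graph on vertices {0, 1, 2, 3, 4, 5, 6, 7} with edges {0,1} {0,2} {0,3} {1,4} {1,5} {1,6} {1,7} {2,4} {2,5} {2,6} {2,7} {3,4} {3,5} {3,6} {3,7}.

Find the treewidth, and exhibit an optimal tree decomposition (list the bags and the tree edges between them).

Treewidth 3.
One such decomposition:
Bags: B1 = {0, 1, 2, 3}  B2 = {1, 2, 3, 5}  B3 = {1, 2, 3, 7}  B4 = {1, 2, 3, 6}  B5 = {1, 2, 3, 4}
Tree: B1–B2, B2–B3, B3–B4, B4–B5

Each bag holds 4 vertices, so the decomposition has width 3, which upper-bounds the treewidth. For the lower bound: the 4 vertex sets {0,2}, {3,5}, {1}, {7} are disjoint, each induces a connected subgraph, and every pair is joined by at least one edge of G. Contracting each set to a single vertex therefore yields K_{4} as a minor, and since treewidth is minor-monotone, tw(G) ≥ tw(K_{4}) = 3. Therefore the treewidth is 3.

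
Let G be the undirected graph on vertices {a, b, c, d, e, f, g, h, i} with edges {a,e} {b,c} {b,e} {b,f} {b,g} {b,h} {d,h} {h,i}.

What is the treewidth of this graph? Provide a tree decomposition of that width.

Every bag has size at most 2, so the width is 2 − 1 = 1 and tw(G) ≤ 1. Since G has at least one edge (e.g. e–b), it is not an edgeless graph, so tw(G) ≥ 1. Therefore the treewidth is 1.

Treewidth 1.
One such decomposition:
Bags: B1 = {b, e}  B2 = {b, g}  B3 = {b, h}  B4 = {b, f}  B5 = {h, i}  B6 = {a, e}  B7 = {b, c}  B8 = {d, h}
Tree: B1–B2, B2–B3, B2–B4, B3–B5, B1–B6, B3–B7, B5–B8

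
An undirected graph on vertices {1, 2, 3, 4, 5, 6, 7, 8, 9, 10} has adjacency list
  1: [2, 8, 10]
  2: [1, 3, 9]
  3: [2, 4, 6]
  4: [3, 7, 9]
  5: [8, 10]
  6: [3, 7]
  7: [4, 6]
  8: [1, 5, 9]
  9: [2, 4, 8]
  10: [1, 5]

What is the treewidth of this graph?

A width-2 tree decomposition is:
Bags: B1 = {4, 6, 7}  B2 = {3, 4, 6}  B3 = {3, 4, 9}  B4 = {2, 3, 9}  B5 = {2, 8, 9}  B6 = {1, 2, 8}  B7 = {1, 5, 8}  B8 = {1, 5, 10}
Tree: B1–B2, B2–B3, B3–B4, B4–B5, B5–B6, B6–B7, B7–B8
Every bag has size at most 3, so the width is 3 − 1 = 2 and tw(G) ≤ 2. The edges 7–6–3–4–7 form a cycle, so G is not a tree and its treewidth is at least 2. Combining the bounds, tw(G) = 2.

2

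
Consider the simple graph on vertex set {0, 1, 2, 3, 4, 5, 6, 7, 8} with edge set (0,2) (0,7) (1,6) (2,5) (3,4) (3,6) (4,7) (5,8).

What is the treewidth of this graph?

A width-1 tree decomposition is:
Bags: B1 = {1, 6}  B2 = {3, 6}  B3 = {3, 4}  B4 = {4, 7}  B5 = {0, 7}  B6 = {0, 2}  B7 = {2, 5}  B8 = {5, 8}
Tree: B1–B2, B2–B3, B3–B4, B4–B5, B5–B6, B6–B7, B7–B8
Every bag has size at most 2, so the width is 2 − 1 = 1 and tw(G) ≤ 1. G has an edge, so its treewidth is at least 1. Combining the bounds, tw(G) = 1.

1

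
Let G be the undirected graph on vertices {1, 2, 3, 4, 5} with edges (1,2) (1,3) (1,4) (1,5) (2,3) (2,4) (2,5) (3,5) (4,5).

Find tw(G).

A width-3 tree decomposition is:
Bags: B1 = {1, 2, 4, 5}  B2 = {1, 2, 3, 5}
Tree: B1–B2
Every bag has size at most 4, so the width is 4 − 1 = 3 and tw(G) ≤ 3. For the lower bound, the 4 vertices {1, 2, 3, 5} are pairwise adjacent, and any tree decomposition puts a clique entirely inside one bag — forcing width ≥ 3. The upper and lower bounds meet at 3, so that is the treewidth.

3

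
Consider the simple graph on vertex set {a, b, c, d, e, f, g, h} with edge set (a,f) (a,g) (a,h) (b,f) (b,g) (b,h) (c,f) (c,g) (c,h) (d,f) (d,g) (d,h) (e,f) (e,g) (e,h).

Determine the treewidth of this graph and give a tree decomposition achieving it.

Each bag holds 4 vertices, so the decomposition has width 3, which upper-bounds the treewidth. For the lower bound: the 4 vertex sets {e,f}, {b,h}, {g}, {d} are disjoint, each induces a connected subgraph, and every pair is joined by at least one edge of G. Contracting each set to a single vertex therefore yields K_{4} as a minor, and since treewidth is minor-monotone, tw(G) ≥ tw(K_{4}) = 3. Hence tw(G) = 3 exactly.

Treewidth 3.
One optimal decomposition is:
Bags: B1 = {e, f, g, h}  B2 = {b, f, g, h}  B3 = {d, f, g, h}  B4 = {a, f, g, h}  B5 = {c, f, g, h}
Tree: B1–B2, B2–B3, B3–B4, B4–B5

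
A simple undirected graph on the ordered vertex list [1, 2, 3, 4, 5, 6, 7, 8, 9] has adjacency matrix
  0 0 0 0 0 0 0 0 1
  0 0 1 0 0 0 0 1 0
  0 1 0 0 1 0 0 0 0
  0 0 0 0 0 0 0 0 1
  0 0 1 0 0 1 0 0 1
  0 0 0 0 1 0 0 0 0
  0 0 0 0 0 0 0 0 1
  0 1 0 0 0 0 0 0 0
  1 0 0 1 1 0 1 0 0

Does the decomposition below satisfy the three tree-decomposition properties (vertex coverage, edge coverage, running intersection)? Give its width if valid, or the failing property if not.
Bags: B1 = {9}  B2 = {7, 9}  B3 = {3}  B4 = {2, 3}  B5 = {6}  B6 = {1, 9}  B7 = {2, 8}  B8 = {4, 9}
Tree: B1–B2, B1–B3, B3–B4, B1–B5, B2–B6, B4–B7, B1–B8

A tree decomposition must satisfy three properties: every vertex lies in some bag; for every edge, both endpoints lie together in some bag; and for every vertex, the bags containing it form a connected subtree. Here vertex 5 appears in no bag, so the decomposition is invalid.

No — vertex 5 appears in no bag.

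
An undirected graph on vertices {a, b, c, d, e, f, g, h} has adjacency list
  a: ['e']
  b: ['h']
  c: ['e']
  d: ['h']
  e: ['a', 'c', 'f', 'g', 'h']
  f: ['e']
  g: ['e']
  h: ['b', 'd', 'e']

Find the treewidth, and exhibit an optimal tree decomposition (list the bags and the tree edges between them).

Treewidth 1.
Bags: B1 = {e, h}  B2 = {b, h}  B3 = {e, g}  B4 = {d, h}  B5 = {e, f}  B6 = {c, e}  B7 = {a, e}
Tree: B1–B2, B1–B3, B2–B4, B1–B5, B1–B6, B1–B7

Each bag holds 2 vertices, so the decomposition has width 1, which upper-bounds the treewidth. G has an edge, so its treewidth is at least 1. Combining the bounds, tw(G) = 1.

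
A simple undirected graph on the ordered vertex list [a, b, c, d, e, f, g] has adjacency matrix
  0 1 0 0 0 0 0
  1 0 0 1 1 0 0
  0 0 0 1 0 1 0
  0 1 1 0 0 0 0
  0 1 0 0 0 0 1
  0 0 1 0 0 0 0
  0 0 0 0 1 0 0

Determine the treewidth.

A width-1 tree decomposition is:
Bags: B1 = {b, d}  B2 = {c, d}  B3 = {a, b}  B4 = {b, e}  B5 = {e, g}  B6 = {c, f}
Tree: B1–B2, B1–B3, B1–B4, B4–B5, B2–B6
Each bag holds 2 vertices, so the decomposition has width 1, which upper-bounds the treewidth. G has an edge, so its treewidth is at least 1. Combining the bounds, tw(G) = 1.

1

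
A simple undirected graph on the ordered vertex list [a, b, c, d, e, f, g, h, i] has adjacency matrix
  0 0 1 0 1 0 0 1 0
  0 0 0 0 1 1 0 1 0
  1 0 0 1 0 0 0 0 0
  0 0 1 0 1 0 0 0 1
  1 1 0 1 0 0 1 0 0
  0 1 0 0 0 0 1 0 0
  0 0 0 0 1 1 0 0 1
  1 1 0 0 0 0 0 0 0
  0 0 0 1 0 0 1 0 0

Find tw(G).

3

A width-3 tree decomposition is:
Bags: B1 = {a, b, f, h}  B2 = {a, b, e, f}  B3 = {a, e, f, g}  B4 = {a, c, e, g}  B5 = {c, d, e, g}  B6 = {c, d, g, i}
Tree: B1–B2, B2–B3, B3–B4, B4–B5, B5–B6
The largest bag has 4 vertices, giving width 3; this decomposition certifies tw(G) ≤ 3. For the lower bound: the 4 vertex sets {b,f,h}, {a}, {e}, {c,d,g,i} are disjoint, each induces a connected subgraph, and every pair is joined by at least one edge of G. Contracting each set to a single vertex therefore yields K_{4} as a minor, and since treewidth is minor-monotone, tw(G) ≥ tw(K_{4}) = 3. Hence tw(G) = 3 exactly.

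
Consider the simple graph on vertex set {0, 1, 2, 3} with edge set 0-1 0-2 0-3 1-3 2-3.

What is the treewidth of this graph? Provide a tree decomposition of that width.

Each bag holds 3 vertices, so the decomposition has width 2, which upper-bounds the treewidth. On the other hand G contains the 3-clique {0, 1, 3}. A clique must lie in a single bag of any decomposition, so no decomposition can have width below 2. Therefore the treewidth is 2.

Treewidth 2.
One such decomposition:
Bags: B1 = {0, 1, 3}  B2 = {0, 2, 3}
Tree: B1–B2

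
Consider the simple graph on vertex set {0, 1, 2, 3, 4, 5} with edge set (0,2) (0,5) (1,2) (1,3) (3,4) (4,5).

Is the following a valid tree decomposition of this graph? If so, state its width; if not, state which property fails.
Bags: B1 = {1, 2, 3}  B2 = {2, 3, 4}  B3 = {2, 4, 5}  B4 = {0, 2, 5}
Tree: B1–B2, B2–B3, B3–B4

Vertex coverage: the bags together contain {0, 1, 2, 3, 4, 5}, the full vertex set. Edge coverage: each edge of G has both endpoints in at least one bag. Running intersection: for every vertex, the bags containing it form a connected subtree. All three properties hold, so this is a valid tree decomposition of width max|bag| − 1 = 2, and hence tw(G) ≤ 2.

Yes; width 2.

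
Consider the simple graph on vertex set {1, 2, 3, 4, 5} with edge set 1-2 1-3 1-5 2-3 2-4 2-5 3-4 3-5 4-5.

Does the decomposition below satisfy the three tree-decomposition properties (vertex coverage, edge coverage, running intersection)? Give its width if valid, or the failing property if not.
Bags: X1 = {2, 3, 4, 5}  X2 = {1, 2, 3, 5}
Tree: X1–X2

Yes; width 3.

Every vertex of G appears in some bag (union = {1, 2, 3, 4, 5}); every edge is covered by a bag; and for each vertex v the set of bags containing v is connected in the bag tree. The decomposition is therefore valid. The largest bag has 4 vertices, so the width is 3.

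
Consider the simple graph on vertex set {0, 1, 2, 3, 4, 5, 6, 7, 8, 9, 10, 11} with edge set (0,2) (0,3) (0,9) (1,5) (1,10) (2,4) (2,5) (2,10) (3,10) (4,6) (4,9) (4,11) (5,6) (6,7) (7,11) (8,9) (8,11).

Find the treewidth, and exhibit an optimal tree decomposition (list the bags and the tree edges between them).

Treewidth 3.
One optimal decomposition is:
Bags: B1 = {6, 7, 8, 11}  B2 = {4, 6, 8, 11}  B3 = {4, 6, 8, 9}  B4 = {4, 5, 6, 9}  B5 = {2, 4, 5, 9}  B6 = {0, 2, 5, 9}  B7 = {0, 1, 2, 5}  B8 = {0, 1, 2, 10}  B9 = {0, 1, 3, 10}
Tree: B1–B2, B2–B3, B3–B4, B4–B5, B5–B6, B6–B7, B7–B8, B8–B9

Each bag holds 4 vertices, so the decomposition has width 3, which upper-bounds the treewidth. For the lower bound: the 4 vertex sets {7,8,11}, {6}, {4}, {0,2,5,9} are disjoint, each induces a connected subgraph, and every pair is joined by at least one edge of G. Contracting each set to a single vertex therefore yields K_{4} as a minor, and since treewidth is minor-monotone, tw(G) ≥ tw(K_{4}) = 3. Hence tw(G) = 3 exactly.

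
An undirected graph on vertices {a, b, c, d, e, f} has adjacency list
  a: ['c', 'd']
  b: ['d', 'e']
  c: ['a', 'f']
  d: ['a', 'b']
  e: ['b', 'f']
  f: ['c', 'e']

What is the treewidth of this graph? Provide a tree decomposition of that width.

Every bag has size at most 3, so the width is 3 − 1 = 2 and tw(G) ≤ 2. Since b–e–f–c–a–d–b is a cycle in G, G is not acyclic. Forests are exactly the graphs of treewidth ≤ 1, so tw(G) ≥ 2. Therefore the treewidth is 2.

Treewidth 2.
Bags: B1 = {b, e, f}  B2 = {b, c, f}  B3 = {a, b, c}  B4 = {a, b, d}
Tree: B1–B2, B2–B3, B3–B4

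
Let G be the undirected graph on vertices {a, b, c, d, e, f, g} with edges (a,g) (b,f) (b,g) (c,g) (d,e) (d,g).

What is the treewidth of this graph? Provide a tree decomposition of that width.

Treewidth 1.
Bags: B1 = {b, f}  B2 = {b, g}  B3 = {d, g}  B4 = {c, g}  B5 = {a, g}  B6 = {d, e}
Tree: B1–B2, B2–B3, B2–B4, B4–B5, B3–B6

Every bag has size at most 2, so the width is 2 − 1 = 1 and tw(G) ≤ 1. G has an edge, so its treewidth is at least 1. The upper and lower bounds meet at 1, so that is the treewidth.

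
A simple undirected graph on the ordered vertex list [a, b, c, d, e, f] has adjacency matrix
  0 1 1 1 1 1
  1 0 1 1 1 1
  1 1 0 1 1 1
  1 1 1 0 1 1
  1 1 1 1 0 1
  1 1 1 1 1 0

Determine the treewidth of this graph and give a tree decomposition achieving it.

Treewidth 5.
Bags: B1 = {a, b, c, d, e, f}
Tree: (single bag)

With just one bag of size 6, the width is 6 − 1 = 5, so tw(G) ≤ 5. Conversely, {a, b, c, d, e, f} is a clique of size 6, and the vertices of any clique must share a bag in every tree decomposition; so some bag has ≥ 6 vertices and tw(G) ≥ 5. Hence tw(G) = 5 exactly.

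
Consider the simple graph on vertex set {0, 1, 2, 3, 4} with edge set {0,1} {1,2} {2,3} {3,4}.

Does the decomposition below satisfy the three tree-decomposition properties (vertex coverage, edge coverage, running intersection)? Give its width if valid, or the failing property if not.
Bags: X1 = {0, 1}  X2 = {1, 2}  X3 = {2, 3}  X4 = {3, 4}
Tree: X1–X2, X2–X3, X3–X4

Every vertex of G appears in some bag (union = {0, 1, 2, 3, 4}); every edge is covered by a bag; and for each vertex v the set of bags containing v is connected in the bag tree. The decomposition is therefore valid. The largest bag has 2 vertices, so the width is 1.

Yes; width 1.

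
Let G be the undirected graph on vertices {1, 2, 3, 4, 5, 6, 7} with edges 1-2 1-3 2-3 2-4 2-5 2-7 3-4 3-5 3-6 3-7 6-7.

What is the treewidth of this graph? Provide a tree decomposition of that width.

The largest bag has 3 vertices, giving width 2; this decomposition certifies tw(G) ≤ 2. Conversely, {1, 2, 3} is a clique of size 3, and the vertices of any clique must share a bag in every tree decomposition; so some bag has ≥ 3 vertices and tw(G) ≥ 2. Therefore the treewidth is 2.

Treewidth 2.
One such decomposition:
Bags: B1 = {1, 2, 3}  B2 = {2, 3, 7}  B3 = {2, 3, 4}  B4 = {2, 3, 5}  B5 = {3, 6, 7}
Tree: B1–B2, B1–B3, B2–B4, B2–B5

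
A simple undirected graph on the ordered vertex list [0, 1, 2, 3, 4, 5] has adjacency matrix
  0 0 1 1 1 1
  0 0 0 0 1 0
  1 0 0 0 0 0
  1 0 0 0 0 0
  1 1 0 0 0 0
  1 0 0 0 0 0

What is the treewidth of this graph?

A width-1 tree decomposition is:
Bags: B1 = {0, 3}  B2 = {0, 2}  B3 = {0, 4}  B4 = {0, 5}  B5 = {1, 4}
Tree: B1–B2, B2–B3, B1–B4, B3–B5
The largest bag has 2 vertices, giving width 1; this decomposition certifies tw(G) ≤ 1. Any graph with an edge has treewidth ≥ 1, and G has the edge 0–3. Combining the bounds, tw(G) = 1.

1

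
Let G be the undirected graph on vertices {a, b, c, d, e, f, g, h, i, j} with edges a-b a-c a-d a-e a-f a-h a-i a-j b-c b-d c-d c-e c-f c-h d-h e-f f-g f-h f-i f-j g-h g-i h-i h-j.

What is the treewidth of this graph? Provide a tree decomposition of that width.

Treewidth 3.
One such decomposition:
Bags: B1 = {a, c, f, h}  B2 = {a, f, h, i}  B3 = {f, g, h, i}  B4 = {a, c, e, f}  B5 = {a, f, h, j}  B6 = {a, c, d, h}  B7 = {a, b, c, d}
Tree: B1–B2, B2–B3, B1–B4, B2–B5, B1–B6, B6–B7

Each bag holds 4 vertices, so the decomposition has width 3, which upper-bounds the treewidth. For the lower bound, the 4 vertices {f, g, h, i} are pairwise adjacent, and any tree decomposition puts a clique entirely inside one bag — forcing width ≥ 3. The upper and lower bounds meet at 3, so that is the treewidth.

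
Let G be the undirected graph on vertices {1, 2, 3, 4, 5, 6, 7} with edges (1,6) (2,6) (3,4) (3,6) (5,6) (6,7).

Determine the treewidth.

1

A width-1 tree decomposition is:
Bags: B1 = {3, 4}  B2 = {3, 6}  B3 = {2, 6}  B4 = {6, 7}  B5 = {1, 6}  B6 = {5, 6}
Tree: B1–B2, B2–B3, B3–B4, B3–B5, B4–B6
Every bag has size at most 2, so the width is 2 − 1 = 1 and tw(G) ≤ 1. Since G has at least one edge (e.g. 3–4), it is not an edgeless graph, so tw(G) ≥ 1. Hence tw(G) = 1 exactly.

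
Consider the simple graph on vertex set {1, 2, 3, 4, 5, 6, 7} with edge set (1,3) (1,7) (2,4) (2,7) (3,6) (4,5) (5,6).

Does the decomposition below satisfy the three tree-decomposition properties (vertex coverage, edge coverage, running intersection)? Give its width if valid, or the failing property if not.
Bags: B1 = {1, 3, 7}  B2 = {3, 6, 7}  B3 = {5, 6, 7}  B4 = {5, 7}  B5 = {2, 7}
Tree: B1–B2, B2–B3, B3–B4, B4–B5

A tree decomposition must satisfy three properties: every vertex lies in some bag; for every edge, both endpoints lie together in some bag; and for every vertex, the bags containing it form a connected subtree. Here vertex 4 appears in no bag, so the decomposition is invalid.

No — vertex 4 appears in no bag.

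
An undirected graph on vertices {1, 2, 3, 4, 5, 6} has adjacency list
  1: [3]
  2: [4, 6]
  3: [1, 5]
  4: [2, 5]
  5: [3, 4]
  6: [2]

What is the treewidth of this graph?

1

A width-1 tree decomposition is:
Bags: B1 = {1, 3}  B2 = {3, 5}  B3 = {4, 5}  B4 = {2, 4}  B5 = {2, 6}
Tree: B1–B2, B2–B3, B3–B4, B4–B5
Each bag holds 2 vertices, so the decomposition has width 1, which upper-bounds the treewidth. G has an edge, so its treewidth is at least 1. Hence tw(G) = 1 exactly.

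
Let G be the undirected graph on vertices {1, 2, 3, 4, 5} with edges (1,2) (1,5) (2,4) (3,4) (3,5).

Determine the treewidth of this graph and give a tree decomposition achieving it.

Treewidth 2.
One such decomposition:
Bags: B1 = {1, 3, 5}  B2 = {1, 3, 4}  B3 = {1, 2, 4}
Tree: B1–B2, B2–B3

The largest bag has 3 vertices, giving width 2; this decomposition certifies tw(G) ≤ 2. For the lower bound, G contains the cycle 1–5–3–4–2–1, so G is not a forest; only forests have treewidth ≤ 1, hence tw(G) ≥ 2. Hence tw(G) = 2 exactly.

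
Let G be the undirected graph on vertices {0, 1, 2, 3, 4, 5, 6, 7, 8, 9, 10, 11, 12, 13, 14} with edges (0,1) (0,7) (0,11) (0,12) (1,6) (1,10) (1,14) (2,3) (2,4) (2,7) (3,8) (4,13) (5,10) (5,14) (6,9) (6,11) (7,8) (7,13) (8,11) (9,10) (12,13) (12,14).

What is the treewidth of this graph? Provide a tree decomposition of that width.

Treewidth 3.
One optimal decomposition is:
Bags: B1 = {2, 3, 4, 8}  B2 = {2, 4, 7, 8}  B3 = {4, 7, 8, 13}  B4 = {7, 8, 11, 13}  B5 = {0, 7, 11, 13}  B6 = {0, 11, 12, 13}  B7 = {0, 6, 11, 12}  B8 = {0, 1, 6, 12}  B9 = {1, 6, 12, 14}  B10 = {1, 6, 9, 14}  B11 = {1, 9, 10, 14}  B12 = {5, 9, 10, 14}
Tree: B1–B2, B2–B3, B3–B4, B4–B5, B5–B6, B6–B7, B7–B8, B8–B9, B9–B10, B10–B11, B11–B12

Every bag has size at most 4, so the width is 4 − 1 = 3 and tw(G) ≤ 3. For the lower bound: the 4 vertex sets {2,3,4}, {8}, {7}, {0,11,12,13} are disjoint, each induces a connected subgraph, and every pair is joined by at least one edge of G. Contracting each set to a single vertex therefore yields K_{4} as a minor, and since treewidth is minor-monotone, tw(G) ≥ tw(K_{4}) = 3. Therefore the treewidth is 3.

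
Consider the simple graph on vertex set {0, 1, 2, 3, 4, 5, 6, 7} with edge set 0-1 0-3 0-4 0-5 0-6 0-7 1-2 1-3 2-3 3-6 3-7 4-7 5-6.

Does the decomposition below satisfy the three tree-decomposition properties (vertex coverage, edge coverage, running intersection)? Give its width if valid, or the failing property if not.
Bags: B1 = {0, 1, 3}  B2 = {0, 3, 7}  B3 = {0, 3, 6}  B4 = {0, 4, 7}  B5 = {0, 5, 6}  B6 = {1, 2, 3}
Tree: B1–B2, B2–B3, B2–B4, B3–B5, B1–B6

Yes; width 2.

Every vertex of G appears in some bag (union = {0, 1, 2, 3, 4, 5, 6, 7}); every edge is covered by a bag; and for each vertex v the set of bags containing v is connected in the bag tree. The decomposition is therefore valid. The largest bag has 3 vertices, so the width is 2.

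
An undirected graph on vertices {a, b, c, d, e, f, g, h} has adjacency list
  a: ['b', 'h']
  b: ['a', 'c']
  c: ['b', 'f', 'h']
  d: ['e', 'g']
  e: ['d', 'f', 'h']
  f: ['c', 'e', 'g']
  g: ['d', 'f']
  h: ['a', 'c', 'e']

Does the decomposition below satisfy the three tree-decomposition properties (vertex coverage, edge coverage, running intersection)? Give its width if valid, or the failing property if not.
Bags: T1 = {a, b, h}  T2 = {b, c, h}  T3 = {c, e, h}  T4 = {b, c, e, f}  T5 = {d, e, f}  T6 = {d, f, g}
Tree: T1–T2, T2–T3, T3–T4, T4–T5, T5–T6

A tree decomposition must satisfy three properties: every vertex lies in some bag; for every edge, both endpoints lie together in some bag; and for every vertex, the bags containing it form a connected subtree. Here bags containing vertex b are not connected in the tree, so the decomposition is invalid.

No — bags containing vertex b are not connected in the tree.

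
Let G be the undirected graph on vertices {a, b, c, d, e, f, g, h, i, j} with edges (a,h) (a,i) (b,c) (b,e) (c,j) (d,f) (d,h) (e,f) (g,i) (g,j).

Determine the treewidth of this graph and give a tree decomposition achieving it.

Each bag holds 3 vertices, so the decomposition has width 2, which upper-bounds the treewidth. The edges b–c–j–g–i–a–h–d–f–e–b form a cycle, so G is not a tree and its treewidth is at least 2. The upper and lower bounds meet at 2, so that is the treewidth.

Treewidth 2.
Bags: B1 = {b, c, j}  B2 = {b, g, j}  B3 = {b, g, i}  B4 = {a, b, i}  B5 = {a, b, h}  B6 = {b, d, h}  B7 = {b, d, f}  B8 = {b, e, f}
Tree: B1–B2, B2–B3, B3–B4, B4–B5, B5–B6, B6–B7, B7–B8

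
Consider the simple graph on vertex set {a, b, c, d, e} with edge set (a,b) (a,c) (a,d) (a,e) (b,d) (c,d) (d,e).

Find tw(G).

A width-2 tree decomposition is:
Bags: B1 = {a, b, d}  B2 = {a, c, d}  B3 = {a, d, e}
Tree: B1–B2, B2–B3
Every bag has size at most 3, so the width is 3 − 1 = 2 and tw(G) ≤ 2. Conversely, {a, d, e} is a clique of size 3, and the vertices of any clique must share a bag in every tree decomposition; so some bag has ≥ 3 vertices and tw(G) ≥ 2. The upper and lower bounds meet at 2, so that is the treewidth.

2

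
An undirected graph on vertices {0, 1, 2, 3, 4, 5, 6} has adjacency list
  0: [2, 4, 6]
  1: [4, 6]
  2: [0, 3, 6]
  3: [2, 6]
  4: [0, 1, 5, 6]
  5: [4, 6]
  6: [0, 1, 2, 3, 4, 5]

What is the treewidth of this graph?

2

A width-2 tree decomposition is:
Bags: B1 = {0, 2, 6}  B2 = {0, 4, 6}  B3 = {4, 5, 6}  B4 = {1, 4, 6}  B5 = {2, 3, 6}
Tree: B1–B2, B2–B3, B2–B4, B1–B5
Each bag holds 3 vertices, so the decomposition has width 2, which upper-bounds the treewidth. On the other hand G contains the 3-clique {0, 2, 6}. A clique must lie in a single bag of any decomposition, so no decomposition can have width below 2. Therefore the treewidth is 2.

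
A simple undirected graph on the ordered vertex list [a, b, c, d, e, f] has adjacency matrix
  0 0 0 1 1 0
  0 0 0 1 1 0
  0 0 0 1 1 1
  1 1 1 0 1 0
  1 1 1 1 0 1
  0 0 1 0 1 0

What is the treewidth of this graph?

A width-2 tree decomposition is:
Bags: B1 = {c, e, f}  B2 = {c, d, e}  B3 = {b, d, e}  B4 = {a, d, e}
Tree: B1–B2, B2–B3, B2–B4
Every bag has size at most 3, so the width is 3 − 1 = 2 and tw(G) ≤ 2. On the other hand G contains the 3-clique {c, d, e}. A clique must lie in a single bag of any decomposition, so no decomposition can have width below 2. Therefore the treewidth is 2.

2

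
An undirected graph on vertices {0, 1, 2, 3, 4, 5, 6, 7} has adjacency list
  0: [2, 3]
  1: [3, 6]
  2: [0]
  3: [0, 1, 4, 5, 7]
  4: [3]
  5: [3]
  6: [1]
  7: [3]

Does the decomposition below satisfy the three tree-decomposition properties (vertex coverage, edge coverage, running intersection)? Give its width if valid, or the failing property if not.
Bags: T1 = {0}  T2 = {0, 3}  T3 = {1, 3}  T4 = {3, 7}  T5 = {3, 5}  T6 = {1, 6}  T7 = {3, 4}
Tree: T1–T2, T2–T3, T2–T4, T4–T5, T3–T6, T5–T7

No — vertex 2 appears in no bag.

A tree decomposition must satisfy three properties: every vertex lies in some bag; for every edge, both endpoints lie together in some bag; and for every vertex, the bags containing it form a connected subtree. Here vertex 2 appears in no bag, so the decomposition is invalid.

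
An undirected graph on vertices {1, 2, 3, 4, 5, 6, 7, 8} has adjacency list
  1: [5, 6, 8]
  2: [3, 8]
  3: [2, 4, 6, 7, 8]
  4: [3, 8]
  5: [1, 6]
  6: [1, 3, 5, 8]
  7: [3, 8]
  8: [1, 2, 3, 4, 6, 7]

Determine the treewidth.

2

A width-2 tree decomposition is:
Bags: B1 = {3, 6, 8}  B2 = {3, 7, 8}  B3 = {3, 4, 8}  B4 = {1, 6, 8}  B5 = {2, 3, 8}  B6 = {1, 5, 6}
Tree: B1–B2, B2–B3, B1–B4, B2–B5, B4–B6
Each bag holds 3 vertices, so the decomposition has width 2, which upper-bounds the treewidth. Conversely, {1, 6, 8} is a clique of size 3, and the vertices of any clique must share a bag in every tree decomposition; so some bag has ≥ 3 vertices and tw(G) ≥ 2. Therefore the treewidth is 2.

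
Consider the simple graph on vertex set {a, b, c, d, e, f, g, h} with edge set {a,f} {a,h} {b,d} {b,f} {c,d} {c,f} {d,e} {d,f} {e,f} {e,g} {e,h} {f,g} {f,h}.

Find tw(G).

A width-2 tree decomposition is:
Bags: B1 = {d, e, f}  B2 = {e, f, h}  B3 = {b, d, f}  B4 = {e, f, g}  B5 = {c, d, f}  B6 = {a, f, h}
Tree: B1–B2, B1–B3, B2–B4, B3–B5, B2–B6
The largest bag has 3 vertices, giving width 2; this decomposition certifies tw(G) ≤ 2. For the lower bound, the 3 vertices {d, e, f} are pairwise adjacent, and any tree decomposition puts a clique entirely inside one bag — forcing width ≥ 2. Combining the bounds, tw(G) = 2.

2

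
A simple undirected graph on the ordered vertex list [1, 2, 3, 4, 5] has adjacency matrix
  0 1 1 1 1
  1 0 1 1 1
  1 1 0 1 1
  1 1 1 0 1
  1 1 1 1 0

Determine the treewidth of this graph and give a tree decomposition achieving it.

With just one bag of size 5, the width is 5 − 1 = 4, so tw(G) ≤ 4. For the lower bound, the 5 vertices {1, 2, 3, 4, 5} are pairwise adjacent, and any tree decomposition puts a clique entirely inside one bag — forcing width ≥ 4. Therefore the treewidth is 4.

Treewidth 4.
One optimal decomposition is:
Bags: B1 = {1, 2, 3, 4, 5}
Tree: (single bag)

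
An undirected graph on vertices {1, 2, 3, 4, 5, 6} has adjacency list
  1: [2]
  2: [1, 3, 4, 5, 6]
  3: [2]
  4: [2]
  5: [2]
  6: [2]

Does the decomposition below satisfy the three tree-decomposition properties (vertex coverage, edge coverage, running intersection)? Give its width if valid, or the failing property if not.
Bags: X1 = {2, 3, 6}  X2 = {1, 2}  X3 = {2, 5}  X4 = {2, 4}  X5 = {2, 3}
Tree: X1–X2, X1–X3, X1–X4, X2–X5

A tree decomposition must satisfy three properties: every vertex lies in some bag; for every edge, both endpoints lie together in some bag; and for every vertex, the bags containing it form a connected subtree. Here bags containing vertex 3 are not connected in the tree, so the decomposition is invalid.

No — bags containing vertex 3 are not connected in the tree.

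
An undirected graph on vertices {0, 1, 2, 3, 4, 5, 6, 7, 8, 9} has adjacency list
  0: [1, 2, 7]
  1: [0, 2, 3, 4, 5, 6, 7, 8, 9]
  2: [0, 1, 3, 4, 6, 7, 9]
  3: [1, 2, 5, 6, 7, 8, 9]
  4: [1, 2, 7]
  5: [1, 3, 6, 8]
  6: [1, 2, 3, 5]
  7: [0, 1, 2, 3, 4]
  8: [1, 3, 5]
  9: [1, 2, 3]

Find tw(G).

A width-3 tree decomposition is:
Bags: B1 = {1, 2, 3, 6}  B2 = {1, 3, 5, 6}  B3 = {1, 2, 3, 7}  B4 = {1, 2, 3, 9}  B5 = {1, 2, 4, 7}  B6 = {0, 1, 2, 7}  B7 = {1, 3, 5, 8}
Tree: B1–B2, B1–B3, B1–B4, B3–B5, B5–B6, B2–B7
Every bag has size at most 4, so the width is 4 − 1 = 3 and tw(G) ≤ 3. On the other hand G contains the 4-clique {1, 3, 5, 8}. A clique must lie in a single bag of any decomposition, so no decomposition can have width below 3. Therefore the treewidth is 3.

3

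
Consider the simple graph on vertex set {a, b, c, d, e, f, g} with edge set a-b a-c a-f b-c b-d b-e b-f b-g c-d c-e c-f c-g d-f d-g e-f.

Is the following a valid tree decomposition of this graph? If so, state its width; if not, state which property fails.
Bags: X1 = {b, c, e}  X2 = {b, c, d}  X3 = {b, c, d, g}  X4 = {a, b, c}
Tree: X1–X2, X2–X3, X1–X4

No — vertex f appears in no bag.

A tree decomposition must satisfy three properties: every vertex lies in some bag; for every edge, both endpoints lie together in some bag; and for every vertex, the bags containing it form a connected subtree. Here vertex f appears in no bag, so the decomposition is invalid.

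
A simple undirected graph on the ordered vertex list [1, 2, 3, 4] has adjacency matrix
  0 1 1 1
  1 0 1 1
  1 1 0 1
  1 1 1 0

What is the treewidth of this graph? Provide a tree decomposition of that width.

Treewidth 3.
One such decomposition:
Bags: B1 = {1, 2, 3, 4}
Tree: (single bag)

A single bag containing all 4 vertices is trivially a valid decomposition of width 3. On the other hand G contains the 4-clique {1, 2, 3, 4}. A clique must lie in a single bag of any decomposition, so no decomposition can have width below 3. Therefore the treewidth is 3.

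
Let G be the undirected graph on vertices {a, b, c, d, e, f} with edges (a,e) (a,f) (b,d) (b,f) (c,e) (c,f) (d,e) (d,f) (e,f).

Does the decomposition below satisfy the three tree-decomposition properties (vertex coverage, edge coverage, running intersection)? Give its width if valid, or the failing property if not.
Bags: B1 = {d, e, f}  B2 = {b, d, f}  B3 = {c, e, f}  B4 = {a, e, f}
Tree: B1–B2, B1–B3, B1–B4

Yes; width 2.

Checking the three conditions: (i) the bags cover all of {a, b, c, d, e, f}; (ii) for each edge, some bag contains both endpoints; (iii) the bags containing any fixed vertex form a subtree. All hold, so the decomposition is valid with width 3 − 1 = 2.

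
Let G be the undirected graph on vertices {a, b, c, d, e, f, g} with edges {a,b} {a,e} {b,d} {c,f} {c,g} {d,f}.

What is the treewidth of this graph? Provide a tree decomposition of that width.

Each bag holds 2 vertices, so the decomposition has width 1, which upper-bounds the treewidth. Since G has at least one edge (e.g. e–a), it is not an edgeless graph, so tw(G) ≥ 1. The upper and lower bounds meet at 1, so that is the treewidth.

Treewidth 1.
Bags: B1 = {a, e}  B2 = {a, b}  B3 = {b, d}  B4 = {d, f}  B5 = {c, f}  B6 = {c, g}
Tree: B1–B2, B2–B3, B3–B4, B4–B5, B5–B6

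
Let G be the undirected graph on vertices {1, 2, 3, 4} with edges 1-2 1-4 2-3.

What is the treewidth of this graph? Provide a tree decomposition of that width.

Every bag has size at most 2, so the width is 2 − 1 = 1 and tw(G) ≤ 1. Any graph with an edge has treewidth ≥ 1, and G has the edge 3–2. The upper and lower bounds meet at 1, so that is the treewidth.

Treewidth 1.
One optimal decomposition is:
Bags: B1 = {2, 3}  B2 = {1, 2}  B3 = {1, 4}
Tree: B1–B2, B2–B3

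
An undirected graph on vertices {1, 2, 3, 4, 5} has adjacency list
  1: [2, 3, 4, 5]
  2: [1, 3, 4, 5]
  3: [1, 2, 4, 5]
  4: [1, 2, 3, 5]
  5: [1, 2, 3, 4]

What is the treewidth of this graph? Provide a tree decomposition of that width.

A single bag containing all 5 vertices is trivially a valid decomposition of width 4. For the lower bound, the 5 vertices {1, 2, 3, 4, 5} are pairwise adjacent, and any tree decomposition puts a clique entirely inside one bag — forcing width ≥ 4. Hence tw(G) = 4 exactly.

Treewidth 4.
One optimal decomposition is:
Bags: B1 = {1, 2, 3, 4, 5}
Tree: (single bag)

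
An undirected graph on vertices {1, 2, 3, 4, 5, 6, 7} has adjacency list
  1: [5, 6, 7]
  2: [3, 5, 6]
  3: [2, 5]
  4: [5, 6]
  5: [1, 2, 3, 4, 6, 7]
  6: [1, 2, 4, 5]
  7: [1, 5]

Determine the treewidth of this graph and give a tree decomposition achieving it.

Treewidth 2.
One optimal decomposition is:
Bags: B1 = {2, 5, 6}  B2 = {4, 5, 6}  B3 = {1, 5, 6}  B4 = {1, 5, 7}  B5 = {2, 3, 5}
Tree: B1–B2, B2–B3, B3–B4, B1–B5

The largest bag has 3 vertices, giving width 2; this decomposition certifies tw(G) ≤ 2. Conversely, {2, 3, 5} is a clique of size 3, and the vertices of any clique must share a bag in every tree decomposition; so some bag has ≥ 3 vertices and tw(G) ≥ 2. Combining the bounds, tw(G) = 2.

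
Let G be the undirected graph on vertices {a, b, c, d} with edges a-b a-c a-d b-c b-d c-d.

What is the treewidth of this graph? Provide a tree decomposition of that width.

A single bag containing all 4 vertices is trivially a valid decomposition of width 3. For the lower bound, the 4 vertices {a, b, c, d} are pairwise adjacent, and any tree decomposition puts a clique entirely inside one bag — forcing width ≥ 3. Therefore the treewidth is 3.

Treewidth 3.
Bags: B1 = {a, b, c, d}
Tree: (single bag)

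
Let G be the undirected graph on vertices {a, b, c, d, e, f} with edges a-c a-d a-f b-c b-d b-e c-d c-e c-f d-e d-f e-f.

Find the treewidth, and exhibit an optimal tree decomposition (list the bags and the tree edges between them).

Treewidth 3.
One such decomposition:
Bags: B1 = {b, c, d, e}  B2 = {c, d, e, f}  B3 = {a, c, d, f}
Tree: B1–B2, B2–B3

Each bag holds 4 vertices, so the decomposition has width 3, which upper-bounds the treewidth. For the lower bound, the 4 vertices {c, d, e, f} are pairwise adjacent, and any tree decomposition puts a clique entirely inside one bag — forcing width ≥ 3. Hence tw(G) = 3 exactly.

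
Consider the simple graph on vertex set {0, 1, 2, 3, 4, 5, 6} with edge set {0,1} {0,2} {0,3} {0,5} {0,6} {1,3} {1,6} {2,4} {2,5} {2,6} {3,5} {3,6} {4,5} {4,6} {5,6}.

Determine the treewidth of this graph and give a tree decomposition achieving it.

Treewidth 3.
Bags: B1 = {0, 1, 3, 6}  B2 = {0, 3, 5, 6}  B3 = {0, 2, 5, 6}  B4 = {2, 4, 5, 6}
Tree: B1–B2, B2–B3, B3–B4

The largest bag has 4 vertices, giving width 3; this decomposition certifies tw(G) ≤ 3. For the lower bound, the 4 vertices {0, 2, 5, 6} are pairwise adjacent, and any tree decomposition puts a clique entirely inside one bag — forcing width ≥ 3. Hence tw(G) = 3 exactly.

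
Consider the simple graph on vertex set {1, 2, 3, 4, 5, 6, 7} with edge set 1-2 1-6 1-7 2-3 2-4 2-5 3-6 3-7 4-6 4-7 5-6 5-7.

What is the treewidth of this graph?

A width-3 tree decomposition is:
Bags: B1 = {1, 2, 6, 7}  B2 = {2, 5, 6, 7}  B3 = {2, 3, 6, 7}  B4 = {2, 4, 6, 7}
Tree: B1–B2, B2–B3, B3–B4
Every bag has size at most 4, so the width is 4 − 1 = 3 and tw(G) ≤ 3. For the lower bound: the 4 vertex sets {1,2}, {5,7}, {6}, {3} are disjoint, each induces a connected subgraph, and every pair is joined by at least one edge of G. Contracting each set to a single vertex therefore yields K_{4} as a minor, and since treewidth is minor-monotone, tw(G) ≥ tw(K_{4}) = 3. The upper and lower bounds meet at 3, so that is the treewidth.

3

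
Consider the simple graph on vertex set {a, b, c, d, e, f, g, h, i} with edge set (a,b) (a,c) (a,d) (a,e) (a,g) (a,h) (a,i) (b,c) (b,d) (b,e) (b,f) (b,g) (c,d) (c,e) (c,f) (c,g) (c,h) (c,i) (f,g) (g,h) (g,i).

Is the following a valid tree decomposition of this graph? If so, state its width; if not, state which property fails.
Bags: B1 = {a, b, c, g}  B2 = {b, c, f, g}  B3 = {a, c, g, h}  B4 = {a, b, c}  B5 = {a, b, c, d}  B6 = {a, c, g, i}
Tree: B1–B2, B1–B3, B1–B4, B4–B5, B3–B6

A tree decomposition must satisfy three properties: every vertex lies in some bag; for every edge, both endpoints lie together in some bag; and for every vertex, the bags containing it form a connected subtree. Here vertex e appears in no bag, so the decomposition is invalid.

No — vertex e appears in no bag.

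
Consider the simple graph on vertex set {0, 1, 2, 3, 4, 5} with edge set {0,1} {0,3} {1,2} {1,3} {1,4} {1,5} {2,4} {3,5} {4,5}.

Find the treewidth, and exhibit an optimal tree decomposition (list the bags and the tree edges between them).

Every bag has size at most 3, so the width is 3 − 1 = 2 and tw(G) ≤ 2. Conversely, {1, 2, 4} is a clique of size 3, and the vertices of any clique must share a bag in every tree decomposition; so some bag has ≥ 3 vertices and tw(G) ≥ 2. Combining the bounds, tw(G) = 2.

Treewidth 2.
Bags: B1 = {0, 1, 3}  B2 = {1, 3, 5}  B3 = {1, 4, 5}  B4 = {1, 2, 4}
Tree: B1–B2, B2–B3, B3–B4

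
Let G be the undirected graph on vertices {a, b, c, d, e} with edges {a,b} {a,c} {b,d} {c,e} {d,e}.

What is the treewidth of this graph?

A width-2 tree decomposition is:
Bags: B1 = {a, b, d}  B2 = {a, d, e}  B3 = {a, c, e}
Tree: B1–B2, B2–B3
Every bag has size at most 3, so the width is 3 − 1 = 2 and tw(G) ≤ 2. The edges a–b–d–e–c–a form a cycle, so G is not a tree and its treewidth is at least 2. Hence tw(G) = 2 exactly.

2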